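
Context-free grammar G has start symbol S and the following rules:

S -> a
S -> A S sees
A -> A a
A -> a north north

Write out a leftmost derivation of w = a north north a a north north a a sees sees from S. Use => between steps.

S => A S sees => A a S sees => a north north a S sees => a north north a A S sees sees => a north north a A a S sees sees => a north north a a north north a S sees sees => a north north a a north north a a sees sees

S => A S sees   [S -> A S sees]
A S sees => A a S sees   [A -> A a]
A a S sees => a north north a S sees   [A -> a north north]
a north north a S sees => a north north a A S sees sees   [S -> A S sees]
a north north a A S sees sees => a north north a A a S sees sees   [A -> A a]
a north north a A a S sees sees => a north north a a north north a S sees sees   [A -> a north north]
a north north a a north north a S sees sees => a north north a a north north a a sees sees   [S -> a]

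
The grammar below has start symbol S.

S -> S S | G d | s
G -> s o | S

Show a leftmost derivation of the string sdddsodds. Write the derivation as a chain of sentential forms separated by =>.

S => SS => SSS => GdSS => SdSS => GddSS => SddSS => GdddSS => SdddSS => sdddSS => sdddGdS => sdddSdS => sdddGddS => sdddsoddS => sdddsodds

S => SS   [S -> S S]
SS => SSS   [S -> S S]
SSS => GdSS   [S -> G d]
GdSS => SdSS   [G -> S]
SdSS => GddSS   [S -> G d]
GddSS => SddSS   [G -> S]
SddSS => GdddSS   [S -> G d]
GdddSS => SdddSS   [G -> S]
SdddSS => sdddSS   [S -> s]
sdddSS => sdddGdS   [S -> G d]
sdddGdS => sdddSdS   [G -> S]
sdddSdS => sdddGddS   [S -> G d]
sdddGddS => sdddsoddS   [G -> s o]
sdddsoddS => sdddsodds   [S -> s]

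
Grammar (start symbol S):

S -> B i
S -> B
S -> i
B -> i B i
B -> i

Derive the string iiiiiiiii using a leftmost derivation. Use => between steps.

S => B   [S -> B]
B => iBi   [B -> i B i]
iBi => iiBii   [B -> i B i]
iiBii => iiiBiii   [B -> i B i]
iiiBiii => iiiiBiiii   [B -> i B i]
iiiiBiiii => iiiiiiiii   [B -> i]

S => B => iBi => iiBii => iiiBiii => iiiiBiiii => iiiiiiiii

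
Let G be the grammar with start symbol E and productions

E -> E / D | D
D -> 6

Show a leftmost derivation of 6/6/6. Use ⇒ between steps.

E⇒E/D⇒E/D/D⇒D/D/D⇒6/D/D⇒6/6/D⇒6/6/6

E ⇒ E/D   [E -> E / D]
E/D ⇒ E/D/D   [E -> E / D]
E/D/D ⇒ D/D/D   [E -> D]
D/D/D ⇒ 6/D/D   [D -> 6]
6/D/D ⇒ 6/6/D   [D -> 6]
6/6/D ⇒ 6/6/6   [D -> 6]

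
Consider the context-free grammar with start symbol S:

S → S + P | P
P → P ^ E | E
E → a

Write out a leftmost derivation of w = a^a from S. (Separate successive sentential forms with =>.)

S => P => P^E => E^E => a^E => a^a

S => P   [S → P]
P => P^E   [P → P ^ E]
P^E => E^E   [P → E]
E^E => a^E   [E → a]
a^E => a^a   [E → a]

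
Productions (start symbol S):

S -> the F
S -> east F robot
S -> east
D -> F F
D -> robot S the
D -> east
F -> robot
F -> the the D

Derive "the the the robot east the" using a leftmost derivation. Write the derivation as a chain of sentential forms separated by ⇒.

S ⇒ the F ⇒ the the the D ⇒ the the the robot S the ⇒ the the the robot east the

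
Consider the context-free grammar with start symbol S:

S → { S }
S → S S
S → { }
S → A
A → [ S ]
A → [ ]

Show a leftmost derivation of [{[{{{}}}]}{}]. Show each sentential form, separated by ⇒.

S ⇒ A ⇒ [S] ⇒ [SS] ⇒ [{S}S] ⇒ [{A}S] ⇒ [{[S]}S] ⇒ [{[{S}]}S] ⇒ [{[{{S}}]}S] ⇒ [{[{{{}}}]}S] ⇒ [{[{{{}}}]}{}]

S ⇒ A   [S → A]
A ⇒ [S]   [A → [ S ]]
[S] ⇒ [SS]   [S → S S]
[SS] ⇒ [{S}S]   [S → { S }]
[{S}S] ⇒ [{A}S]   [S → A]
[{A}S] ⇒ [{[S]}S]   [A → [ S ]]
[{[S]}S] ⇒ [{[{S}]}S]   [S → { S }]
[{[{S}]}S] ⇒ [{[{{S}}]}S]   [S → { S }]
[{[{{S}}]}S] ⇒ [{[{{{}}}]}S]   [S → { }]
[{[{{{}}}]}S] ⇒ [{[{{{}}}]}{}]   [S → { }]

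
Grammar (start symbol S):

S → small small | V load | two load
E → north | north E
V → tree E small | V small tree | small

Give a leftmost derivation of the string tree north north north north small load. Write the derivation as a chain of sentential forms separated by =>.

S => V load => tree E small load => tree north E small load => tree north north E small load => tree north north north E small load => tree north north north north small load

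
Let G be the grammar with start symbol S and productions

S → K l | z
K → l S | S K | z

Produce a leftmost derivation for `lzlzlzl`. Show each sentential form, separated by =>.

S=>Kl=>SKl=>KlKl=>SKlKl=>KlKlKl=>lSlKlKl=>lzlKlKl=>lzlzlKl=>lzlzlzl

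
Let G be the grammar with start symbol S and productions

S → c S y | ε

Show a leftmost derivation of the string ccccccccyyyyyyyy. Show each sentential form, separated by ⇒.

S ⇒ cSy ⇒ ccSyy ⇒ cccSyyy ⇒ ccccSyyyy ⇒ cccccSyyyyy ⇒ ccccccSyyyyyy ⇒ cccccccSyyyyyyy ⇒ ccccccccSyyyyyyyy ⇒ ccccccccyyyyyyyy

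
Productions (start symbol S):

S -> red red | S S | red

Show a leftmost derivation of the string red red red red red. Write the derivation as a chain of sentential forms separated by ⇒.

S ⇒ S S ⇒ S S S ⇒ S S S S ⇒ S S S S S ⇒ red S S S S ⇒ red red S S S ⇒ red red red S S ⇒ red red red red S ⇒ red red red red red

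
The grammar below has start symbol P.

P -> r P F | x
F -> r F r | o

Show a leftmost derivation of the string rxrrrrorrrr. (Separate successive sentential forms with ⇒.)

P ⇒ rPF ⇒ rxF ⇒ rxrFr ⇒ rxrrFrr ⇒ rxrrrFrrr ⇒ rxrrrrFrrrr ⇒ rxrrrrorrrr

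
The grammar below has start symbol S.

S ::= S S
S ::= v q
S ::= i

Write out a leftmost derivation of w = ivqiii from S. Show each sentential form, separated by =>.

S => SS => SSS => SSSS => SSSSS => iSSSS => ivqSSS => ivqiSS => ivqiiS => ivqiii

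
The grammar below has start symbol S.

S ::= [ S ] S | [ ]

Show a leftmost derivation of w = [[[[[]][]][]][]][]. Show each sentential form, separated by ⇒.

S ⇒ [S]S   [S ::= [ S ] S]
[S]S ⇒ [[S]S]S   [S ::= [ S ] S]
[[S]S]S ⇒ [[[S]S]S]S   [S ::= [ S ] S]
[[[S]S]S]S ⇒ [[[[S]S]S]S]S   [S ::= [ S ] S]
[[[[S]S]S]S]S ⇒ [[[[[]]S]S]S]S   [S ::= [ ]]
[[[[[]]S]S]S]S ⇒ [[[[[]][]]S]S]S   [S ::= [ ]]
[[[[[]][]]S]S]S ⇒ [[[[[]][]][]]S]S   [S ::= [ ]]
[[[[[]][]][]]S]S ⇒ [[[[[]][]][]][]]S   [S ::= [ ]]
[[[[[]][]][]][]]S ⇒ [[[[[]][]][]][]][]   [S ::= [ ]]

S ⇒ [S]S ⇒ [[S]S]S ⇒ [[[S]S]S]S ⇒ [[[[S]S]S]S]S ⇒ [[[[[]]S]S]S]S ⇒ [[[[[]][]]S]S]S ⇒ [[[[[]][]][]]S]S ⇒ [[[[[]][]][]][]]S ⇒ [[[[[]][]][]][]][]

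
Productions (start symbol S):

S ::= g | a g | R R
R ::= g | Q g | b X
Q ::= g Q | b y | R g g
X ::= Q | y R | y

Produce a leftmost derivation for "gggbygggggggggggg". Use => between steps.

S => RR   [S ::= R R]
RR => QgR   [R ::= Q g]
QgR => gQgR   [Q ::= g Q]
gQgR => ggQgR   [Q ::= g Q]
ggQgR => ggRgggR   [Q ::= R g g]
ggRgggR => ggQggggR   [R ::= Q g]
ggQggggR => gggQggggR   [Q ::= g Q]
gggQggggR => gggRggggggR   [Q ::= R g g]
gggRggggggR => gggQgggggggR   [R ::= Q g]
gggQgggggggR => gggbygggggggR   [Q ::= b y]
gggbygggggggR => gggbygggggggQg   [R ::= Q g]
gggbygggggggQg => gggbyggggggggQg   [Q ::= g Q]
gggbyggggggggQg => gggbyggggggggRggg   [Q ::= R g g]
gggbyggggggggRggg => gggbygggggggggggg   [R ::= g]

S => RR => QgR => gQgR => ggQgR => ggRgggR => ggQggggR => gggQggggR => gggRggggggR => gggQgggggggR => gggbygggggggR => gggbygggggggQg => gggbyggggggggQg => gggbyggggggggRggg => gggbygggggggggggg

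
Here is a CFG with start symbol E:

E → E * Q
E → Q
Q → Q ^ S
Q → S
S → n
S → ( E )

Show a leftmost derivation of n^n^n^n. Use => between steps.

E => Q => Q^S => Q^S^S => Q^S^S^S => S^S^S^S => n^S^S^S => n^n^S^S => n^n^n^S => n^n^n^n

E => Q   [E → Q]
Q => Q^S   [Q → Q ^ S]
Q^S => Q^S^S   [Q → Q ^ S]
Q^S^S => Q^S^S^S   [Q → Q ^ S]
Q^S^S^S => S^S^S^S   [Q → S]
S^S^S^S => n^S^S^S   [S → n]
n^S^S^S => n^n^S^S   [S → n]
n^n^S^S => n^n^n^S   [S → n]
n^n^n^S => n^n^n^n   [S → n]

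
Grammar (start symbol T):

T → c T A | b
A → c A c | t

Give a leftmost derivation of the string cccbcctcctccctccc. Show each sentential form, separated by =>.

T => cTA   [T → c T A]
cTA => ccTAA   [T → c T A]
ccTAA => cccTAAA   [T → c T A]
cccTAAA => cccbAAA   [T → b]
cccbAAA => cccbcAcAA   [A → c A c]
cccbcAcAA => cccbccAccAA   [A → c A c]
cccbccAccAA => cccbcctccAA   [A → t]
cccbcctccAA => cccbcctcctA   [A → t]
cccbcctcctA => cccbcctcctcAc   [A → c A c]
cccbcctcctcAc => cccbcctcctccAcc   [A → c A c]
cccbcctcctccAcc => cccbcctcctcccAccc   [A → c A c]
cccbcctcctcccAccc => cccbcctcctccctccc   [A → t]

T => cTA => ccTAA => cccTAAA => cccbAAA => cccbcAcAA => cccbccAccAA => cccbcctccAA => cccbcctcctA => cccbcctcctcAc => cccbcctcctccAcc => cccbcctcctcccAccc => cccbcctcctccctccc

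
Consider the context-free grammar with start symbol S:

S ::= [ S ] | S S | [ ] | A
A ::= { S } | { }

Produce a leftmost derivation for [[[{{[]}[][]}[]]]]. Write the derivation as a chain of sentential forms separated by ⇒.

S ⇒ [S] ⇒ [[S]] ⇒ [[[S]]] ⇒ [[[SS]]] ⇒ [[[AS]]] ⇒ [[[{S}S]]] ⇒ [[[{SS}S]]] ⇒ [[[{SSS}S]]] ⇒ [[[{ASS}S]]] ⇒ [[[{{S}SS}S]]] ⇒ [[[{{[]}SS}S]]] ⇒ [[[{{[]}[]S}S]]] ⇒ [[[{{[]}[][]}S]]] ⇒ [[[{{[]}[][]}[]]]]

S ⇒ [S]   [S ::= [ S ]]
[S] ⇒ [[S]]   [S ::= [ S ]]
[[S]] ⇒ [[[S]]]   [S ::= [ S ]]
[[[S]]] ⇒ [[[SS]]]   [S ::= S S]
[[[SS]]] ⇒ [[[AS]]]   [S ::= A]
[[[AS]]] ⇒ [[[{S}S]]]   [A ::= { S }]
[[[{S}S]]] ⇒ [[[{SS}S]]]   [S ::= S S]
[[[{SS}S]]] ⇒ [[[{SSS}S]]]   [S ::= S S]
[[[{SSS}S]]] ⇒ [[[{ASS}S]]]   [S ::= A]
[[[{ASS}S]]] ⇒ [[[{{S}SS}S]]]   [A ::= { S }]
[[[{{S}SS}S]]] ⇒ [[[{{[]}SS}S]]]   [S ::= [ ]]
[[[{{[]}SS}S]]] ⇒ [[[{{[]}[]S}S]]]   [S ::= [ ]]
[[[{{[]}[]S}S]]] ⇒ [[[{{[]}[][]}S]]]   [S ::= [ ]]
[[[{{[]}[][]}S]]] ⇒ [[[{{[]}[][]}[]]]]   [S ::= [ ]]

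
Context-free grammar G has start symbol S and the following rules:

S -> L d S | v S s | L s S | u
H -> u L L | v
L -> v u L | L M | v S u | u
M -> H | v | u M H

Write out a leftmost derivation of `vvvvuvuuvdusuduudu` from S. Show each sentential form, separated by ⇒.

S ⇒ LdS   [S -> L d S]
LdS ⇒ vSudS   [L -> v S u]
vSudS ⇒ vLdSudS   [S -> L d S]
vLdSudS ⇒ vvSudSudS   [L -> v S u]
vvSudSudS ⇒ vvvSsudSudS   [S -> v S s]
vvvSsudSudS ⇒ vvvLdSsudSudS   [S -> L d S]
vvvLdSsudSudS ⇒ vvvLMdSsudSudS   [L -> L M]
vvvLMdSsudSudS ⇒ vvvvuLMdSsudSudS   [L -> v u L]
vvvvuLMdSsudSudS ⇒ vvvvuvSuMdSsudSudS   [L -> v S u]
vvvvuvSuMdSsudSudS ⇒ vvvvuvuuMdSsudSudS   [S -> u]
vvvvuvuuMdSsudSudS ⇒ vvvvuvuuvdSsudSudS   [M -> v]
vvvvuvuuvdSsudSudS ⇒ vvvvuvuuvdusudSudS   [S -> u]
vvvvuvuuvdusudSudS ⇒ vvvvuvuuvdusuduudS   [S -> u]
vvvvuvuuvdusuduudS ⇒ vvvvuvuuvdusuduudu   [S -> u]

S ⇒ LdS ⇒ vSudS ⇒ vLdSudS ⇒ vvSudSudS ⇒ vvvSsudSudS ⇒ vvvLdSsudSudS ⇒ vvvLMdSsudSudS ⇒ vvvvuLMdSsudSudS ⇒ vvvvuvSuMdSsudSudS ⇒ vvvvuvuuMdSsudSudS ⇒ vvvvuvuuvdSsudSudS ⇒ vvvvuvuuvdusudSudS ⇒ vvvvuvuuvdusuduudS ⇒ vvvvuvuuvdusuduudu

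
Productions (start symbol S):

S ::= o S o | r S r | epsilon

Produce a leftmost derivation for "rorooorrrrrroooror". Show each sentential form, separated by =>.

S => rSr   [S ::= r S r]
rSr => roSor   [S ::= o S o]
roSor => rorSror   [S ::= r S r]
rorSror => roroSoror   [S ::= o S o]
roroSoror => rorooSooror   [S ::= o S o]
rorooSooror => roroooSoooror   [S ::= o S o]
roroooSoooror => rorooorSroooror   [S ::= r S r]
rorooorSroooror => rorooorrSrroooror   [S ::= r S r]
rorooorrSrroooror => rorooorrrSrrroooror   [S ::= r S r]
rorooorrrSrrroooror => rorooorrrrrroooror   [S ::= epsilon]

S => rSr => roSor => rorSror => roroSoror => rorooSooror => roroooSoooror => rorooorSroooror => rorooorrSrroooror => rorooorrrSrrroooror => rorooorrrrrroooror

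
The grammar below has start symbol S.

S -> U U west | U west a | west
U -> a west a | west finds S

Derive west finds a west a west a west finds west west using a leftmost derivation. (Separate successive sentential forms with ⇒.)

S ⇒ U U west ⇒ west finds S U west ⇒ west finds U west a U west ⇒ west finds a west a west a U west ⇒ west finds a west a west a west finds S west ⇒ west finds a west a west a west finds west west

S ⇒ U U west   [S -> U U west]
U U west ⇒ west finds S U west   [U -> west finds S]
west finds S U west ⇒ west finds U west a U west   [S -> U west a]
west finds U west a U west ⇒ west finds a west a west a U west   [U -> a west a]
west finds a west a west a U west ⇒ west finds a west a west a west finds S west   [U -> west finds S]
west finds a west a west a west finds S west ⇒ west finds a west a west a west finds west west   [S -> west]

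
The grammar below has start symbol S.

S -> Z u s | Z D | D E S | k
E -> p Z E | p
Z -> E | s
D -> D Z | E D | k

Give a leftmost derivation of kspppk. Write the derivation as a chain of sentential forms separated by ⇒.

S⇒DES⇒DZES⇒kZES⇒ksES⇒kspZES⇒kspEES⇒ksppES⇒kspppS⇒kspppk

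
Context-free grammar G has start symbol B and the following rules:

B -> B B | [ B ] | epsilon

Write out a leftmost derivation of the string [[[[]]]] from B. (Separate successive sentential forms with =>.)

B=>[B]=>[[B]]=>[[[B]]]=>[[[BB]]]=>[[[[B]B]]]=>[[[[]B]]]=>[[[[]]]]

B => [B]   [B -> [ B ]]
[B] => [[B]]   [B -> [ B ]]
[[B]] => [[[B]]]   [B -> [ B ]]
[[[B]]] => [[[BB]]]   [B -> B B]
[[[BB]]] => [[[[B]B]]]   [B -> [ B ]]
[[[[B]B]]] => [[[[]B]]]   [B -> epsilon]
[[[[]B]]] => [[[[]]]]   [B -> epsilon]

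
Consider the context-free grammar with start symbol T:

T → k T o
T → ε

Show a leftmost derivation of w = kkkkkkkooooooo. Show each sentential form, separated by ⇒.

T ⇒ kTo ⇒ kkToo ⇒ kkkTooo ⇒ kkkkToooo ⇒ kkkkkTooooo ⇒ kkkkkkToooooo ⇒ kkkkkkkTooooooo ⇒ kkkkkkkooooooo

T ⇒ kTo   [T → k T o]
kTo ⇒ kkToo   [T → k T o]
kkToo ⇒ kkkTooo   [T → k T o]
kkkTooo ⇒ kkkkToooo   [T → k T o]
kkkkToooo ⇒ kkkkkTooooo   [T → k T o]
kkkkkTooooo ⇒ kkkkkkToooooo   [T → k T o]
kkkkkkToooooo ⇒ kkkkkkkTooooooo   [T → k T o]
kkkkkkkTooooooo ⇒ kkkkkkkooooooo   [T → ε]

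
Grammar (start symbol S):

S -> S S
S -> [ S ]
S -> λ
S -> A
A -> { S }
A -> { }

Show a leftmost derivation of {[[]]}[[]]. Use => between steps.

S => SS   [S -> S S]
SS => AS   [S -> A]
AS => {S}S   [A -> { S }]
{S}S => {[S]}S   [S -> [ S ]]
{[S]}S => {[[S]]}S   [S -> [ S ]]
{[[S]]}S => {[[]]}S   [S -> λ]
{[[]]}S => {[[]]}[S]   [S -> [ S ]]
{[[]]}[S] => {[[]]}[[S]]   [S -> [ S ]]
{[[]]}[[S]] => {[[]]}[[]]   [S -> λ]

S => SS => AS => {S}S => {[S]}S => {[[S]]}S => {[[]]}S => {[[]]}[S] => {[[]]}[[S]] => {[[]]}[[]]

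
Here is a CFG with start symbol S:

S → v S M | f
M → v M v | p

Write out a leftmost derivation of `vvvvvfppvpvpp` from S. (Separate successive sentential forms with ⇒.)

S ⇒ vSM   [S → v S M]
vSM ⇒ vvSMM   [S → v S M]
vvSMM ⇒ vvvSMMM   [S → v S M]
vvvSMMM ⇒ vvvvSMMMM   [S → v S M]
vvvvSMMMM ⇒ vvvvvSMMMMM   [S → v S M]
vvvvvSMMMMM ⇒ vvvvvfMMMMM   [S → f]
vvvvvfMMMMM ⇒ vvvvvfpMMMM   [M → p]
vvvvvfpMMMM ⇒ vvvvvfppMMM   [M → p]
vvvvvfppMMM ⇒ vvvvvfppvMvMM   [M → v M v]
vvvvvfppvMvMM ⇒ vvvvvfppvpvMM   [M → p]
vvvvvfppvpvMM ⇒ vvvvvfppvpvpM   [M → p]
vvvvvfppvpvpM ⇒ vvvvvfppvpvpp   [M → p]

S ⇒ vSM ⇒ vvSMM ⇒ vvvSMMM ⇒ vvvvSMMMM ⇒ vvvvvSMMMMM ⇒ vvvvvfMMMMM ⇒ vvvvvfpMMMM ⇒ vvvvvfppMMM ⇒ vvvvvfppvMvMM ⇒ vvvvvfppvpvMM ⇒ vvvvvfppvpvpM ⇒ vvvvvfppvpvpp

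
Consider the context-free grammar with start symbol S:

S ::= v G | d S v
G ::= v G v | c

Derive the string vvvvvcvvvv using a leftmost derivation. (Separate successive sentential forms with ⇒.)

S ⇒ vG ⇒ vvGv ⇒ vvvGvv ⇒ vvvvGvvv ⇒ vvvvvGvvvv ⇒ vvvvvcvvvv

S ⇒ vG   [S ::= v G]
vG ⇒ vvGv   [G ::= v G v]
vvGv ⇒ vvvGvv   [G ::= v G v]
vvvGvv ⇒ vvvvGvvv   [G ::= v G v]
vvvvGvvv ⇒ vvvvvGvvvv   [G ::= v G v]
vvvvvGvvvv ⇒ vvvvvcvvvv   [G ::= c]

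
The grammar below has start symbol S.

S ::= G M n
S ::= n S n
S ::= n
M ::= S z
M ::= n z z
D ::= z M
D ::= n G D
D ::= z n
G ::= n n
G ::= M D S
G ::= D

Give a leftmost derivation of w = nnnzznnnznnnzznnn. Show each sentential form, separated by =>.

S => nSn   [S ::= n S n]
nSn => nnSnn   [S ::= n S n]
nnSnn => nnGMnnn   [S ::= G M n]
nnGMnnn => nnMDSMnnn   [G ::= M D S]
nnMDSMnnn => nnnzzDSMnnn   [M ::= n z z]
nnnzzDSMnnn => nnnzznGDSMnnn   [D ::= n G D]
nnnzznGDSMnnn => nnnzznnnDSMnnn   [G ::= n n]
nnnzznnnDSMnnn => nnnzznnnznSMnnn   [D ::= z n]
nnnzznnnznSMnnn => nnnzznnnznnMnnn   [S ::= n]
nnnzznnnznnMnnn => nnnzznnnznnnzznnn   [M ::= n z z]

S=>nSn=>nnSnn=>nnGMnnn=>nnMDSMnnn=>nnnzzDSMnnn=>nnnzznGDSMnnn=>nnnzznnnDSMnnn=>nnnzznnnznSMnnn=>nnnzznnnznnMnnn=>nnnzznnnznnnzznnn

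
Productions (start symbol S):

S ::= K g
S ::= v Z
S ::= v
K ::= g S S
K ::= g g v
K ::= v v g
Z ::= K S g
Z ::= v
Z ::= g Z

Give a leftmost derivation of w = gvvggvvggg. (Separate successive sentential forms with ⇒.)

S ⇒ Kg ⇒ gSSg ⇒ gKgSg ⇒ gvvggSg ⇒ gvvggKgg ⇒ gvvggvvggg

S ⇒ Kg   [S ::= K g]
Kg ⇒ gSSg   [K ::= g S S]
gSSg ⇒ gKgSg   [S ::= K g]
gKgSg ⇒ gvvggSg   [K ::= v v g]
gvvggSg ⇒ gvvggKgg   [S ::= K g]
gvvggKgg ⇒ gvvggvvggg   [K ::= v v g]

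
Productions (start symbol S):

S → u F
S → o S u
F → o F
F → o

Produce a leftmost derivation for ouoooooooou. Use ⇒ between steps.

S ⇒ oSu ⇒ ouFu ⇒ ouoFu ⇒ ouooFu ⇒ ouoooFu ⇒ ouooooFu ⇒ ouoooooFu ⇒ ouooooooFu ⇒ ouoooooooFu ⇒ ouoooooooou

S ⇒ oSu   [S → o S u]
oSu ⇒ ouFu   [S → u F]
ouFu ⇒ ouoFu   [F → o F]
ouoFu ⇒ ouooFu   [F → o F]
ouooFu ⇒ ouoooFu   [F → o F]
ouoooFu ⇒ ouooooFu   [F → o F]
ouooooFu ⇒ ouoooooFu   [F → o F]
ouoooooFu ⇒ ouooooooFu   [F → o F]
ouooooooFu ⇒ ouoooooooFu   [F → o F]
ouoooooooFu ⇒ ouoooooooou   [F → o]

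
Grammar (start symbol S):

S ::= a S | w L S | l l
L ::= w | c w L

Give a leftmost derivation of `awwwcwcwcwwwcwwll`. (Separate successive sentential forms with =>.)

S => aS => awLS => awwS => awwwLS => awwwcwLS => awwwcwcwLS => awwwcwcwcwLS => awwwcwcwcwwS => awwwcwcwcwwwLS => awwwcwcwcwwwcwLS => awwwcwcwcwwwcwwS => awwwcwcwcwwwcwwll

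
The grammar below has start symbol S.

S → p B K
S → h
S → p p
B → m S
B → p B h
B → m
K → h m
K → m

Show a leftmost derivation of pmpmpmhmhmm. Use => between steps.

S=>pBK=>pmSK=>pmpBKK=>pmpmSKK=>pmpmpBKKK=>pmpmpmKKK=>pmpmpmhmKK=>pmpmpmhmhmK=>pmpmpmhmhmm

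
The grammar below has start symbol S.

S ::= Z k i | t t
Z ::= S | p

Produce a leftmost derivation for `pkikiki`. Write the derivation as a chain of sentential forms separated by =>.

S => Zki   [S ::= Z k i]
Zki => Ski   [Z ::= S]
Ski => Zkiki   [S ::= Z k i]
Zkiki => Skiki   [Z ::= S]
Skiki => Zkikiki   [S ::= Z k i]
Zkikiki => pkikiki   [Z ::= p]

S => Zki => Ski => Zkiki => Skiki => Zkikiki => pkikiki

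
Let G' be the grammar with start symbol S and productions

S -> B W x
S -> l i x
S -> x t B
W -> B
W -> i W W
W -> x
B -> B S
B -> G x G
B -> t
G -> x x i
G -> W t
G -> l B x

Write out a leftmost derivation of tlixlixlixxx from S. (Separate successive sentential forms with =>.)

S=>BWx=>BSWx=>BSSWx=>BSSSWx=>tSSSWx=>tlixSSWx=>tlixlixSWx=>tlixlixlixWx=>tlixlixlixxx

S => BWx   [S -> B W x]
BWx => BSWx   [B -> B S]
BSWx => BSSWx   [B -> B S]
BSSWx => BSSSWx   [B -> B S]
BSSSWx => tSSSWx   [B -> t]
tSSSWx => tlixSSWx   [S -> l i x]
tlixSSWx => tlixlixSWx   [S -> l i x]
tlixlixSWx => tlixlixlixWx   [S -> l i x]
tlixlixlixWx => tlixlixlixxx   [W -> x]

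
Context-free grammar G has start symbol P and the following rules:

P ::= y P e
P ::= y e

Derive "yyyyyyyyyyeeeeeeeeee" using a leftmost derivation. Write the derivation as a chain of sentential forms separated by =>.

P => yPe => yyPee => yyyPeee => yyyyPeeee => yyyyyPeeeee => yyyyyyPeeeeee => yyyyyyyPeeeeeee => yyyyyyyyPeeeeeeee => yyyyyyyyyPeeeeeeeee => yyyyyyyyyyeeeeeeeeee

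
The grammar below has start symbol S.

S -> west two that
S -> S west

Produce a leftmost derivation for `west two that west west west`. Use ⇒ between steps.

S ⇒ S west ⇒ S west west ⇒ S west west west ⇒ west two that west west west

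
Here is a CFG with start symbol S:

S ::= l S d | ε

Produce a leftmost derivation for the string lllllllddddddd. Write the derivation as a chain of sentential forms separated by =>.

S => lSd => llSdd => lllSddd => llllSdddd => lllllSddddd => llllllSdddddd => lllllllSddddddd => lllllllddddddd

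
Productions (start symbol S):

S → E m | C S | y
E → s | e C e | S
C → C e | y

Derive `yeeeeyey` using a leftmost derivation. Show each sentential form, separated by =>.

S => CS   [S → C S]
CS => CeS   [C → C e]
CeS => CeeS   [C → C e]
CeeS => CeeeS   [C → C e]
CeeeS => CeeeeS   [C → C e]
CeeeeS => yeeeeS   [C → y]
yeeeeS => yeeeeCS   [S → C S]
yeeeeCS => yeeeeCeS   [C → C e]
yeeeeCeS => yeeeeyeS   [C → y]
yeeeeyeS => yeeeeyey   [S → y]

S => CS => CeS => CeeS => CeeeS => CeeeeS => yeeeeS => yeeeeCS => yeeeeCeS => yeeeeyeS => yeeeeyey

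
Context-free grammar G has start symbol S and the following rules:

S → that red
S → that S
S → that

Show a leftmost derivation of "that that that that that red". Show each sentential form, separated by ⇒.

S ⇒ that S ⇒ that that S ⇒ that that that S ⇒ that that that that S ⇒ that that that that that red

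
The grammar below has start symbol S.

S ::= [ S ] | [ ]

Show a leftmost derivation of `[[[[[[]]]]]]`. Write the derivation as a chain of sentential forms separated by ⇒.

S ⇒ [S] ⇒ [[S]] ⇒ [[[S]]] ⇒ [[[[S]]]] ⇒ [[[[[S]]]]] ⇒ [[[[[[]]]]]]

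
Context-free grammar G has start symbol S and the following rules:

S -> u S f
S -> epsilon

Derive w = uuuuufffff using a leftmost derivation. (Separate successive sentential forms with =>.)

S => uSf => uuSff => uuuSfff => uuuuSffff => uuuuuSfffff => uuuuufffff

S => uSf   [S -> u S f]
uSf => uuSff   [S -> u S f]
uuSff => uuuSfff   [S -> u S f]
uuuSfff => uuuuSffff   [S -> u S f]
uuuuSffff => uuuuuSfffff   [S -> u S f]
uuuuuSfffff => uuuuufffff   [S -> epsilon]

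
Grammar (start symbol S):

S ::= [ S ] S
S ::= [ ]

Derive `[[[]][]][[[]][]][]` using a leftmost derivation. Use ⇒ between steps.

S⇒[S]S⇒[[S]S]S⇒[[[]]S]S⇒[[[]][]]S⇒[[[]][]][S]S⇒[[[]][]][[S]S]S⇒[[[]][]][[[]]S]S⇒[[[]][]][[[]][]]S⇒[[[]][]][[[]][]][]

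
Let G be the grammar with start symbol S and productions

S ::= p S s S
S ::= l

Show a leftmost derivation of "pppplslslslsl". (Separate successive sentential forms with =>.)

S=>pSsS=>ppSsSsS=>pppSsSsSsS=>ppppSsSsSsSsS=>pppplsSsSsSsS=>pppplslsSsSsS=>pppplslslsSsS=>pppplslslslsS=>pppplslslslsl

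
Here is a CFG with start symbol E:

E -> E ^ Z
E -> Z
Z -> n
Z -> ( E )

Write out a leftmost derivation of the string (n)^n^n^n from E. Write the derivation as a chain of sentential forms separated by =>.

E=>E^Z=>E^Z^Z=>E^Z^Z^Z=>Z^Z^Z^Z=>(E)^Z^Z^Z=>(Z)^Z^Z^Z=>(n)^Z^Z^Z=>(n)^n^Z^Z=>(n)^n^n^Z=>(n)^n^n^n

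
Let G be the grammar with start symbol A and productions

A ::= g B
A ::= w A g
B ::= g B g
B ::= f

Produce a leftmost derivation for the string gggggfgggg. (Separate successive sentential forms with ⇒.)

A⇒gB⇒ggBg⇒gggBgg⇒ggggBggg⇒gggggBgggg⇒gggggfgggg

A ⇒ gB   [A ::= g B]
gB ⇒ ggBg   [B ::= g B g]
ggBg ⇒ gggBgg   [B ::= g B g]
gggBgg ⇒ ggggBggg   [B ::= g B g]
ggggBggg ⇒ gggggBgggg   [B ::= g B g]
gggggBgggg ⇒ gggggfgggg   [B ::= f]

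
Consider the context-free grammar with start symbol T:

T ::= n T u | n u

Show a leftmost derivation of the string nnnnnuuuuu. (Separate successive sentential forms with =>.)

T => nTu => nnTuu => nnnTuuu => nnnnTuuuu => nnnnnuuuuu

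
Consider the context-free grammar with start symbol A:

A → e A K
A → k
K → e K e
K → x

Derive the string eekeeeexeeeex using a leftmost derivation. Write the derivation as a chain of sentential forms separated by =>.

A=>eAK=>eeAKK=>eekKK=>eekeKeK=>eekeeKeeK=>eekeeeKeeeK=>eekeeeeKeeeeK=>eekeeeexeeeeK=>eekeeeexeeeex

A => eAK   [A → e A K]
eAK => eeAKK   [A → e A K]
eeAKK => eekKK   [A → k]
eekKK => eekeKeK   [K → e K e]
eekeKeK => eekeeKeeK   [K → e K e]
eekeeKeeK => eekeeeKeeeK   [K → e K e]
eekeeeKeeeK => eekeeeeKeeeeK   [K → e K e]
eekeeeeKeeeeK => eekeeeexeeeeK   [K → x]
eekeeeexeeeeK => eekeeeexeeeex   [K → x]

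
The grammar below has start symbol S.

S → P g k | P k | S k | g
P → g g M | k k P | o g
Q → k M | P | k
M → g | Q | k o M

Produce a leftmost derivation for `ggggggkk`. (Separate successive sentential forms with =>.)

S => Sk   [S → S k]
Sk => Pgkk   [S → P g k]
Pgkk => ggMgkk   [P → g g M]
ggMgkk => ggQgkk   [M → Q]
ggQgkk => ggPgkk   [Q → P]
ggPgkk => ggggMgkk   [P → g g M]
ggggMgkk => ggggggkk   [M → g]

S=>Sk=>Pgkk=>ggMgkk=>ggQgkk=>ggPgkk=>ggggMgkk=>ggggggkk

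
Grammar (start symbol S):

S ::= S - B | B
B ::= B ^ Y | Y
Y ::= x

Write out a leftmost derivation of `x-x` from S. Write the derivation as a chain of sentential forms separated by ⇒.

S ⇒ S-B   [S ::= S - B]
S-B ⇒ B-B   [S ::= B]
B-B ⇒ Y-B   [B ::= Y]
Y-B ⇒ x-B   [Y ::= x]
x-B ⇒ x-Y   [B ::= Y]
x-Y ⇒ x-x   [Y ::= x]

S ⇒ S-B ⇒ B-B ⇒ Y-B ⇒ x-B ⇒ x-Y ⇒ x-x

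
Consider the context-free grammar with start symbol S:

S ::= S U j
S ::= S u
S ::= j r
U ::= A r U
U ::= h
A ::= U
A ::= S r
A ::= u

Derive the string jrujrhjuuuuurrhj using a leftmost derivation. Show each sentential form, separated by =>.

S => SUj => SuUj => jruUj => jruArUj => jruSrrUj => jruSurrUj => jruSuurrUj => jruSuuurrUj => jruSuuuurrUj => jruSuuuuurrUj => jruSUjuuuuurrUj => jrujrUjuuuuurrUj => jrujrhjuuuuurrUj => jrujrhjuuuuurrhj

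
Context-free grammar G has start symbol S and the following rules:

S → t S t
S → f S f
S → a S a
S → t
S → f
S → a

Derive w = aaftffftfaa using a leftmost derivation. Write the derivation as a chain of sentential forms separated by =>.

S => aSa => aaSaa => aafSfaa => aaftStfaa => aaftfSftfaa => aaftffftfaa

S => aSa   [S → a S a]
aSa => aaSaa   [S → a S a]
aaSaa => aafSfaa   [S → f S f]
aafSfaa => aaftStfaa   [S → t S t]
aaftStfaa => aaftfSftfaa   [S → f S f]
aaftfSftfaa => aaftffftfaa   [S → f]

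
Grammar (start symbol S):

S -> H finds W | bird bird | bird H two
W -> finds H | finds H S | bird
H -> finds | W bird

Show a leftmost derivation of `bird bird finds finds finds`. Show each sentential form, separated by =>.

S => H finds W   [S -> H finds W]
H finds W => W bird finds W   [H -> W bird]
W bird finds W => bird bird finds W   [W -> bird]
bird bird finds W => bird bird finds finds H   [W -> finds H]
bird bird finds finds H => bird bird finds finds finds   [H -> finds]

S => H finds W => W bird finds W => bird bird finds W => bird bird finds finds H => bird bird finds finds finds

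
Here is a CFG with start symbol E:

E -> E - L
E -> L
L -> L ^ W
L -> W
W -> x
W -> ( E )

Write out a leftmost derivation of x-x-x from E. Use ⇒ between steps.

E ⇒ E-L   [E -> E - L]
E-L ⇒ E-L-L   [E -> E - L]
E-L-L ⇒ L-L-L   [E -> L]
L-L-L ⇒ W-L-L   [L -> W]
W-L-L ⇒ x-L-L   [W -> x]
x-L-L ⇒ x-W-L   [L -> W]
x-W-L ⇒ x-x-L   [W -> x]
x-x-L ⇒ x-x-W   [L -> W]
x-x-W ⇒ x-x-x   [W -> x]

E⇒E-L⇒E-L-L⇒L-L-L⇒W-L-L⇒x-L-L⇒x-W-L⇒x-x-L⇒x-x-W⇒x-x-x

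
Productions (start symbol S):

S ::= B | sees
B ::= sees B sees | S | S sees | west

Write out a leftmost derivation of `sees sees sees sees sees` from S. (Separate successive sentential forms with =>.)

S => B => sees B sees => sees S sees sees => sees B sees sees => sees S sees sees sees => sees sees sees sees sees

S => B   [S ::= B]
B => sees B sees   [B ::= sees B sees]
sees B sees => sees S sees sees   [B ::= S sees]
sees S sees sees => sees B sees sees   [S ::= B]
sees B sees sees => sees S sees sees sees   [B ::= S sees]
sees S sees sees sees => sees sees sees sees sees   [S ::= sees]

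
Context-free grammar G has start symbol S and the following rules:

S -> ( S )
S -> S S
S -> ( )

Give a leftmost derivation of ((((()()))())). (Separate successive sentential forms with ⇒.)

S ⇒ (S)   [S -> ( S )]
(S) ⇒ ((S))   [S -> ( S )]
((S)) ⇒ ((SS))   [S -> S S]
((SS)) ⇒ (((S)S))   [S -> ( S )]
(((S)S)) ⇒ ((((S))S))   [S -> ( S )]
((((S))S)) ⇒ ((((SS))S))   [S -> S S]
((((SS))S)) ⇒ ((((()S))S))   [S -> ( )]
((((()S))S)) ⇒ ((((()()))S))   [S -> ( )]
((((()()))S)) ⇒ ((((()()))()))   [S -> ( )]

S ⇒ (S) ⇒ ((S)) ⇒ ((SS)) ⇒ (((S)S)) ⇒ ((((S))S)) ⇒ ((((SS))S)) ⇒ ((((()S))S)) ⇒ ((((()()))S)) ⇒ ((((()()))()))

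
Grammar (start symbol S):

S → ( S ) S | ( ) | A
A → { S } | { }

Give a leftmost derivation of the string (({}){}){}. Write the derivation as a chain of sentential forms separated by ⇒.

S ⇒ (S)S ⇒ ((S)S)S ⇒ ((A)S)S ⇒ (({})S)S ⇒ (({})A)S ⇒ (({}){})S ⇒ (({}){})A ⇒ (({}){}){}

S ⇒ (S)S   [S → ( S ) S]
(S)S ⇒ ((S)S)S   [S → ( S ) S]
((S)S)S ⇒ ((A)S)S   [S → A]
((A)S)S ⇒ (({})S)S   [A → { }]
(({})S)S ⇒ (({})A)S   [S → A]
(({})A)S ⇒ (({}){})S   [A → { }]
(({}){})S ⇒ (({}){})A   [S → A]
(({}){})A ⇒ (({}){}){}   [A → { }]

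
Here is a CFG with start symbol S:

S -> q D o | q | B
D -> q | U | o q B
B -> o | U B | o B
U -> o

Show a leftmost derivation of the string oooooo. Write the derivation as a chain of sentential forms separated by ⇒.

S ⇒ B   [S -> B]
B ⇒ oB   [B -> o B]
oB ⇒ ooB   [B -> o B]
ooB ⇒ ooUB   [B -> U B]
ooUB ⇒ oooB   [U -> o]
oooB ⇒ oooUB   [B -> U B]
oooUB ⇒ ooooB   [U -> o]
ooooB ⇒ ooooUB   [B -> U B]
ooooUB ⇒ oooooB   [U -> o]
oooooB ⇒ oooooo   [B -> o]

S ⇒ B ⇒ oB ⇒ ooB ⇒ ooUB ⇒ oooB ⇒ oooUB ⇒ ooooB ⇒ ooooUB ⇒ oooooB ⇒ oooooo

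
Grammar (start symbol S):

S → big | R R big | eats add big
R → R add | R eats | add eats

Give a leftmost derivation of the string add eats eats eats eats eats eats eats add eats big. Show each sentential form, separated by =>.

S => R R big   [S → R R big]
R R big => R eats R big   [R → R eats]
R eats R big => R eats eats R big   [R → R eats]
R eats eats R big => R eats eats eats R big   [R → R eats]
R eats eats eats R big => R eats eats eats eats R big   [R → R eats]
R eats eats eats eats R big => R eats eats eats eats eats R big   [R → R eats]
R eats eats eats eats eats R big => R eats eats eats eats eats eats R big   [R → R eats]
R eats eats eats eats eats eats R big => add eats eats eats eats eats eats eats R big   [R → add eats]
add eats eats eats eats eats eats eats R big => add eats eats eats eats eats eats eats add eats big   [R → add eats]

S => R R big => R eats R big => R eats eats R big => R eats eats eats R big => R eats eats eats eats R big => R eats eats eats eats eats R big => R eats eats eats eats eats eats R big => add eats eats eats eats eats eats eats R big => add eats eats eats eats eats eats eats add eats big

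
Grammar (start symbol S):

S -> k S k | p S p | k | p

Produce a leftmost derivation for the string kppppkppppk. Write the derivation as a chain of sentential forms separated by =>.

S => kSk => kpSpk => kppSppk => kpppSpppk => kppppSppppk => kppppkppppk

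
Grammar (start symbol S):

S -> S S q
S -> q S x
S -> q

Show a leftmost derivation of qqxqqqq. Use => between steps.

S => SSq   [S -> S S q]
SSq => SSqSq   [S -> S S q]
SSqSq => qSxSqSq   [S -> q S x]
qSxSqSq => qqxSqSq   [S -> q]
qqxSqSq => qqxqqSq   [S -> q]
qqxqqSq => qqxqqqq   [S -> q]

S=>SSq=>SSqSq=>qSxSqSq=>qqxSqSq=>qqxqqSq=>qqxqqqq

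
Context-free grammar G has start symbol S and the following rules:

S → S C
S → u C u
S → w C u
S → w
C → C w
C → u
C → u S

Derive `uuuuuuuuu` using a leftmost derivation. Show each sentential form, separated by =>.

S => uCu => uuSu => uuuCuu => uuuuSuu => uuuuuCuuu => uuuuuuuuu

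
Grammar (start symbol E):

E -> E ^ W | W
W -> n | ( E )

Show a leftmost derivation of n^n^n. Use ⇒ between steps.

E ⇒ E^W   [E -> E ^ W]
E^W ⇒ E^W^W   [E -> E ^ W]
E^W^W ⇒ W^W^W   [E -> W]
W^W^W ⇒ n^W^W   [W -> n]
n^W^W ⇒ n^n^W   [W -> n]
n^n^W ⇒ n^n^n   [W -> n]

E ⇒ E^W ⇒ E^W^W ⇒ W^W^W ⇒ n^W^W ⇒ n^n^W ⇒ n^n^n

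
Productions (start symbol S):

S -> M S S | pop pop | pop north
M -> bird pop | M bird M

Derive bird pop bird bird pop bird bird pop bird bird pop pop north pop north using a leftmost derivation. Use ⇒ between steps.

S ⇒ M S S ⇒ M bird M S S ⇒ M bird M bird M S S ⇒ bird pop bird M bird M S S ⇒ bird pop bird bird pop bird M S S ⇒ bird pop bird bird pop bird M bird M S S ⇒ bird pop bird bird pop bird bird pop bird M S S ⇒ bird pop bird bird pop bird bird pop bird bird pop S S ⇒ bird pop bird bird pop bird bird pop bird bird pop pop north S ⇒ bird pop bird bird pop bird bird pop bird bird pop pop north pop north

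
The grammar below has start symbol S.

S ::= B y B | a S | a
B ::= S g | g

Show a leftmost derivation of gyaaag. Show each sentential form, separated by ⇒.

S ⇒ ByB   [S ::= B y B]
ByB ⇒ gyB   [B ::= g]
gyB ⇒ gySg   [B ::= S g]
gySg ⇒ gyaSg   [S ::= a S]
gyaSg ⇒ gyaaSg   [S ::= a S]
gyaaSg ⇒ gyaaag   [S ::= a]

S⇒ByB⇒gyB⇒gySg⇒gyaSg⇒gyaaSg⇒gyaaag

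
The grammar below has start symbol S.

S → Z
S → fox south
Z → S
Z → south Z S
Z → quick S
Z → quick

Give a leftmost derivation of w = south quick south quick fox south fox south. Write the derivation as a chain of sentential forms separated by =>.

S => Z => south Z S => south quick S => south quick Z => south quick south Z S => south quick south quick S S => south quick south quick fox south S => south quick south quick fox south fox south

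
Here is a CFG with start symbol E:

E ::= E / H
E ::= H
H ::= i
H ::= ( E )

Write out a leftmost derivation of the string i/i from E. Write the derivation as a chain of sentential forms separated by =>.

E => E/H => H/H => i/H => i/i

E => E/H   [E ::= E / H]
E/H => H/H   [E ::= H]
H/H => i/H   [H ::= i]
i/H => i/i   [H ::= i]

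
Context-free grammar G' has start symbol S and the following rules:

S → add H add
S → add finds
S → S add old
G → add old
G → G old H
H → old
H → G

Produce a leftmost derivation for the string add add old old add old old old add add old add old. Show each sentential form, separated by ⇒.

S ⇒ S add old ⇒ S add old add old ⇒ add H add add old add old ⇒ add G add add old add old ⇒ add G old H add add old add old ⇒ add G old H old H add add old add old ⇒ add add old old H old H add add old add old ⇒ add add old old G old H add add old add old ⇒ add add old old add old old H add add old add old ⇒ add add old old add old old old add add old add old

S ⇒ S add old   [S → S add old]
S add old ⇒ S add old add old   [S → S add old]
S add old add old ⇒ add H add add old add old   [S → add H add]
add H add add old add old ⇒ add G add add old add old   [H → G]
add G add add old add old ⇒ add G old H add add old add old   [G → G old H]
add G old H add add old add old ⇒ add G old H old H add add old add old   [G → G old H]
add G old H old H add add old add old ⇒ add add old old H old H add add old add old   [G → add old]
add add old old H old H add add old add old ⇒ add add old old G old H add add old add old   [H → G]
add add old old G old H add add old add old ⇒ add add old old add old old H add add old add old   [G → add old]
add add old old add old old H add add old add old ⇒ add add old old add old old old add add old add old   [H → old]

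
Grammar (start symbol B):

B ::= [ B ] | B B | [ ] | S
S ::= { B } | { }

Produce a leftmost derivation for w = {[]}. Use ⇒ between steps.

B ⇒ S ⇒ {B} ⇒ {[]}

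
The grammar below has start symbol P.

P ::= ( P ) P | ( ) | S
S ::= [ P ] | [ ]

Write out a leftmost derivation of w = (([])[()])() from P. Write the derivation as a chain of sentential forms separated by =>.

P => (P)P => ((P)P)P => ((S)P)P => (([])P)P => (([])S)P => (([])[P])P => (([])[()])P => (([])[()])()

P => (P)P   [P ::= ( P ) P]
(P)P => ((P)P)P   [P ::= ( P ) P]
((P)P)P => ((S)P)P   [P ::= S]
((S)P)P => (([])P)P   [S ::= [ ]]
(([])P)P => (([])S)P   [P ::= S]
(([])S)P => (([])[P])P   [S ::= [ P ]]
(([])[P])P => (([])[()])P   [P ::= ( )]
(([])[()])P => (([])[()])()   [P ::= ( )]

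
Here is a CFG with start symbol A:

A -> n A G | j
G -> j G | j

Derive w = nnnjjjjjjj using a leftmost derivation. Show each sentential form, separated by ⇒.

A ⇒ nAG ⇒ nnAGG ⇒ nnnAGGG ⇒ nnnjGGG ⇒ nnnjjGGG ⇒ nnnjjjGG ⇒ nnnjjjjGG ⇒ nnnjjjjjGG ⇒ nnnjjjjjjG ⇒ nnnjjjjjjj

A ⇒ nAG   [A -> n A G]
nAG ⇒ nnAGG   [A -> n A G]
nnAGG ⇒ nnnAGGG   [A -> n A G]
nnnAGGG ⇒ nnnjGGG   [A -> j]
nnnjGGG ⇒ nnnjjGGG   [G -> j G]
nnnjjGGG ⇒ nnnjjjGG   [G -> j]
nnnjjjGG ⇒ nnnjjjjGG   [G -> j G]
nnnjjjjGG ⇒ nnnjjjjjGG   [G -> j G]
nnnjjjjjGG ⇒ nnnjjjjjjG   [G -> j]
nnnjjjjjjG ⇒ nnnjjjjjjj   [G -> j]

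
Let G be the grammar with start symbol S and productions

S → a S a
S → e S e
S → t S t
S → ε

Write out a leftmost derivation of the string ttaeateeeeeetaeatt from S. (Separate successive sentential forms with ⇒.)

S ⇒ tSt   [S → t S t]
tSt ⇒ ttStt   [S → t S t]
ttStt ⇒ ttaSatt   [S → a S a]
ttaSatt ⇒ ttaeSeatt   [S → e S e]
ttaeSeatt ⇒ ttaeaSaeatt   [S → a S a]
ttaeaSaeatt ⇒ ttaeatStaeatt   [S → t S t]
ttaeatStaeatt ⇒ ttaeateSetaeatt   [S → e S e]
ttaeateSetaeatt ⇒ ttaeateeSeetaeatt   [S → e S e]
ttaeateeSeetaeatt ⇒ ttaeateeeSeeetaeatt   [S → e S e]
ttaeateeeSeeetaeatt ⇒ ttaeateeeeeetaeatt   [S → ε]

S ⇒ tSt ⇒ ttStt ⇒ ttaSatt ⇒ ttaeSeatt ⇒ ttaeaSaeatt ⇒ ttaeatStaeatt ⇒ ttaeateSetaeatt ⇒ ttaeateeSeetaeatt ⇒ ttaeateeeSeeetaeatt ⇒ ttaeateeeeeetaeatt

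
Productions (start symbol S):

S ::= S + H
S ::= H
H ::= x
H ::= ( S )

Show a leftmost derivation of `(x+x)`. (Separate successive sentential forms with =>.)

S => H   [S ::= H]
H => (S)   [H ::= ( S )]
(S) => (S+H)   [S ::= S + H]
(S+H) => (H+H)   [S ::= H]
(H+H) => (x+H)   [H ::= x]
(x+H) => (x+x)   [H ::= x]

S => H => (S) => (S+H) => (H+H) => (x+H) => (x+x)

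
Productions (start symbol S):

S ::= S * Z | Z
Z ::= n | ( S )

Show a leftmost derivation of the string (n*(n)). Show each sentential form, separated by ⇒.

S⇒Z⇒(S)⇒(S*Z)⇒(Z*Z)⇒(n*Z)⇒(n*(S))⇒(n*(Z))⇒(n*(n))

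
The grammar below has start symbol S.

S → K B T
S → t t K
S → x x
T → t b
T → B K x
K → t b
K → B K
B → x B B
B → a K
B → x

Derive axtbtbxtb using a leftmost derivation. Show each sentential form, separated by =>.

S => KBT => BKBT => aKKBT => aBKKBT => axKKBT => axtbKBT => axtbtbBT => axtbtbxT => axtbtbxtb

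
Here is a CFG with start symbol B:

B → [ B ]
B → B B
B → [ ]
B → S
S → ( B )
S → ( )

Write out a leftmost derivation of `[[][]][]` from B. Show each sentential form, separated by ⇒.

B ⇒ BB   [B → B B]
BB ⇒ [B]B   [B → [ B ]]
[B]B ⇒ [BB]B   [B → B B]
[BB]B ⇒ [[]B]B   [B → [ ]]
[[]B]B ⇒ [[][]]B   [B → [ ]]
[[][]]B ⇒ [[][]][]   [B → [ ]]

B⇒BB⇒[B]B⇒[BB]B⇒[[]B]B⇒[[][]]B⇒[[][]][]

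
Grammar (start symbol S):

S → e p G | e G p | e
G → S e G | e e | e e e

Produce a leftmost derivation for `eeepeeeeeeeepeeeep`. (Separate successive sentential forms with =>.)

S => eGp   [S → e G p]
eGp => eSeGp   [G → S e G]
eSeGp => eeGpeGp   [S → e G p]
eeGpeGp => eeSeGpeGp   [G → S e G]
eeSeGpeGp => eeepGeGpeGp   [S → e p G]
eeepGeGpeGp => eeepSeGeGpeGp   [G → S e G]
eeepSeGeGpeGp => eeepeeGeGpeGp   [S → e]
eeepeeGeGpeGp => eeepeeeeeeGpeGp   [G → e e e]
eeepeeeeeeGpeGp => eeepeeeeeeeepeGp   [G → e e]
eeepeeeeeeeepeGp => eeepeeeeeeeepeeeep   [G → e e e]

S => eGp => eSeGp => eeGpeGp => eeSeGpeGp => eeepGeGpeGp => eeepSeGeGpeGp => eeepeeGeGpeGp => eeepeeeeeeGpeGp => eeepeeeeeeeepeGp => eeepeeeeeeeepeeeep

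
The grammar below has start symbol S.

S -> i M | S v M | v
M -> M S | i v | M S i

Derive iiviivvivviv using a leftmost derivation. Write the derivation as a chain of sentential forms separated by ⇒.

S ⇒ iM   [S -> i M]
iM ⇒ iMS   [M -> M S]
iMS ⇒ iivS   [M -> i v]
iivS ⇒ iivSvM   [S -> S v M]
iivSvM ⇒ iiviMvM   [S -> i M]
iiviMvM ⇒ iiviivvM   [M -> i v]
iiviivvM ⇒ iiviivvMS   [M -> M S]
iiviivvMS ⇒ iiviivvMSiS   [M -> M S i]
iiviivvMSiS ⇒ iiviivvivSiS   [M -> i v]
iiviivvivSiS ⇒ iiviivvivviS   [S -> v]
iiviivvivviS ⇒ iiviivvivviv   [S -> v]

S⇒iM⇒iMS⇒iivS⇒iivSvM⇒iiviMvM⇒iiviivvM⇒iiviivvMS⇒iiviivvMSiS⇒iiviivvivSiS⇒iiviivvivviS⇒iiviivvivviv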